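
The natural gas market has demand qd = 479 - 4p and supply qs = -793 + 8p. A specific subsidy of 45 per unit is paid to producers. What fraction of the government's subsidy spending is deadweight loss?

Pre-subsidy: 479 - 4p = -793 + 8p gives p* = 106, q* = 55.
With the subsidy, sellers receive ps = pb + 45 for each unit, where pb is the price buyers pay.
Supply in terms of pb becomes qs = -793 + 8(pb + 45) = -433 + 8pb. Setting this equal to demand: 479 - 4pb = -433 + 8pb, so pb = 76.
Sellers receive ps = 76 + 45 = 121; q' = 479 − 4·76 = 175.
ΔCS = ½(55 + 175)(106 − 76) = 3450; ΔPS = ½(55 + 175)(121 − 106) = 1725.
Government spending = 45 × 175 = 7875.
DWL = ½ × 45 × (175 − 55) = 2700; fraction = 2700 / 7875 = 12/35.

DWL / government spending = 12/35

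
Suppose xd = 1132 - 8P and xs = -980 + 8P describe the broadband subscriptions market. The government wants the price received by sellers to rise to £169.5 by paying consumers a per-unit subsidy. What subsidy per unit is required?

At a seller price of 169.5, quantity supplied is -980 + 8·169.5 = 376.
Buyers absorb 376 only when they pay Pb with 1132 − 8·Pb = 376, i.e. Pb = 94.5.
s = Ps − Pb = 169.5 − 94.5 = 75.

Required subsidy s = £75 per unit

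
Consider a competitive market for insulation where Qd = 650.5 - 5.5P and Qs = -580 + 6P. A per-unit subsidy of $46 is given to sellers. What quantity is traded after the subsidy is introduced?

Q' = 194

Pre-subsidy: 650.5 - 5.5P = -580 + 6P gives P* = 107, Q* = 62.
With the subsidy, sellers receive Ps = Pb + 46 for each unit, where Pb is the price buyers pay.
Supply in terms of Pb becomes Qs = -580 + 6(Pb + 46) = -304 + 6Pb. Setting this equal to demand: 650.5 - 5.5Pb = -304 + 6Pb, so Pb = 83.
Sellers receive Ps = 83 + 46 = 129; Q' = 650.5 − 5.5·83 = 194.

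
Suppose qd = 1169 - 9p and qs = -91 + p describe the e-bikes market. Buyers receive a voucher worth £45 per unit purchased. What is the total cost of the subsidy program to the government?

Pre-subsidy: 1169 - 9p = -91 + p gives p* = 126, q* = 35.
With the rebate, buyers effectively pay pb = ps − 45, where ps is the price sellers receive.
Demand in terms of ps becomes qd = 1169 − 9(ps − 45) = 1574 - 9ps. Setting this equal to supply: 1574 - 9ps = -91 + ps, so ps = 166.5.
Buyers pay pb = 166.5 − 45 = 121.5; q' = -91 + 1·166.5 = 75.5.
Government outlay = subsidy × quantity = 45 × 75.5 = 3397.5.

Government cost = £3397.5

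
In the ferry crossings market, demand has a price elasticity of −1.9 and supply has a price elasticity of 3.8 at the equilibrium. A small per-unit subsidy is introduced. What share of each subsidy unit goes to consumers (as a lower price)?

For a small subsidy around the equilibrium, the benefit split depends on the relative slopes, which at a point are proportional to the elasticities.
Buyer share = εs/(εs + |εd|) = 3.8/(3.8 + 1.9) = 2/3; seller share = |εd|/(εs + |εd|) = 1/3.

Consumer share = 2/3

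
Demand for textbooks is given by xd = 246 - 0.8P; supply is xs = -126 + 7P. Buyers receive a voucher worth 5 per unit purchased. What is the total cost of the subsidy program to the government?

Government cost = 41230/39

Pre-subsidy: 246 - 0.8P = -126 + 7P gives P* = 620/13, x* = 2702/13.
With the rebate, buyers effectively pay Pb = Ps − 5, where Ps is the price sellers receive.
Demand in terms of Ps becomes xd = 246 − 0.8(Ps − 5) = 250 - 0.8Ps. Setting this equal to supply: 250 - 0.8Ps = -126 + 7Ps, so Ps = 1880/39.
Buyers pay Pb = 1880/39 − 5 = 1685/39; x' = -126 + 7·(1880/39) = 8246/39.
Government outlay = subsidy × quantity = 5 × 8246/39 = 41230/39.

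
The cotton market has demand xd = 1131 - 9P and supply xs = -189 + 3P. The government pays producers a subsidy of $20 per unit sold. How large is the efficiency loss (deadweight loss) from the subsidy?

Deadweight loss = $450

Pre-subsidy: 1131 - 9P = -189 + 3P gives P* = 110, x* = 141.
With the subsidy, sellers receive Ps = Pb + 20 for each unit, where Pb is the price buyers pay.
Supply in terms of Pb becomes xs = -189 + 3(Pb + 20) = -129 + 3Pb. Setting this equal to demand: 1131 - 9Pb = -129 + 3Pb, so Pb = 105.
Sellers receive Ps = 105 + 20 = 125; x' = 1131 − 9·105 = 186.
The subsidy expands output by 186 − 141 = 45 past the efficient level; on those units the gap between marginal cost and willingness to pay runs from 0 up to 20.
DWL = ½ × 20 × 45 = 450.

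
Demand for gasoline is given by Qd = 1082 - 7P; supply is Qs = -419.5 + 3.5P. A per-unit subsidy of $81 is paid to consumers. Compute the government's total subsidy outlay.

Pre-subsidy: 1082 - 7P = -419.5 + 3.5P gives P* = 143, Q* = 81.
With the rebate, buyers effectively pay Pb = Ps − 81, where Ps is the price sellers receive.
Demand in terms of Ps becomes Qd = 1082 − 7(Ps − 81) = 1649 - 7Ps. Setting this equal to supply: 1649 - 7Ps = -419.5 + 3.5Ps, so Ps = 197.
Buyers pay Pb = 197 − 81 = 116; Q' = -419.5 + 3.5·197 = 270.
Government outlay = subsidy × quantity = 81 × 270 = 21870.

Government cost = $21870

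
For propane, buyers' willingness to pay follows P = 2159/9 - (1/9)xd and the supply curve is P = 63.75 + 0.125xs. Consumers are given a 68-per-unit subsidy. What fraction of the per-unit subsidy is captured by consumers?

Pre-subsidy: 2159/9 - (1/9)x = 63.75 + 0.125x gives x* = 746 and P* = 157.
With the rebate, buyers effectively pay Pb = Ps − 68, where Ps is the price sellers receive.
On the curves, Pb = 2159/9 - (1/9)x and Ps = 63.75 + 0.125x; the wedge Ps − Pb = 68 gives 63.75 + 0.125x − (2159/9 - (1/9)x) = 68, so x' = 1034.
Then Pb = 2159/9 − (1/9)·1034 = 125 and Ps = 63.75 + 0.125·1034 = 193.
Buyers' price falls by P* − Pb = 157 − 125 = 32; sellers' price rises by Ps − P* = 193 − 157 = 36.
So consumers capture 32/68 = 8/17 of each unit of subsidy.

Consumer share = 8/17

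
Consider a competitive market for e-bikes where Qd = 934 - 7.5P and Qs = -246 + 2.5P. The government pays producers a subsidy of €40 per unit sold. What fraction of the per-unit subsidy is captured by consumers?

Pre-subsidy: 934 - 7.5P = -246 + 2.5P gives P* = 118, Q* = 49.
With the subsidy, sellers receive Ps = Pb + 40 for each unit, where Pb is the price buyers pay.
Supply in terms of Pb becomes Qs = -246 + 2.5(Pb + 40) = -146 + 2.5Pb. Setting this equal to demand: 934 - 7.5Pb = -146 + 2.5Pb, so Pb = 108.
Sellers receive Ps = 108 + 40 = 148; Q' = 934 − 7.5·108 = 124.
Buyers' price falls by P* − Pb = 118 − 108 = 10; sellers' price rises by Ps − P* = 148 − 118 = 30.
So consumers capture 10/40 = 0.25 of each unit of subsidy.

Consumer share = 0.25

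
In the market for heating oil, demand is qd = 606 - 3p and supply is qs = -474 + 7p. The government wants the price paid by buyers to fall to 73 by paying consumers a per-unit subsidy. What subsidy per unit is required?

Required subsidy s = 50 per unit

At a buyer price of 73, quantity demanded is 606 − 3·73 = 387.
Sellers supply 387 only when they receive ps with -474 + 7·ps = 387, i.e. ps = 123.
s = ps − pb = 123 − 73 = 50.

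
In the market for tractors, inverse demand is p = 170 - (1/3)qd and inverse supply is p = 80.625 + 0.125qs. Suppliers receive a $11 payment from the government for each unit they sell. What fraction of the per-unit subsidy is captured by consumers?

Pre-subsidy: 170 - (1/3)q = 80.625 + 0.125q gives q* = 195 and p* = 105.
With the subsidy, sellers receive ps = pb + 11 for each unit, where pb is the price buyers pay.
On the curves, pb = 170 - (1/3)q and ps = 80.625 + 0.125q; the wedge ps − pb = 11 gives 80.625 + 0.125q − (170 - (1/3)q) = 11, so q' = 219.
Then pb = 170 − (1/3)·219 = 97 and ps = 80.625 + 0.125·219 = 108.
Buyers' price falls by p* − pb = 105 − 97 = 8; sellers' price rises by ps − p* = 108 − 105 = 3.
So consumers capture 8/11 = 8/11 of each unit of subsidy.

Consumer share = 8/11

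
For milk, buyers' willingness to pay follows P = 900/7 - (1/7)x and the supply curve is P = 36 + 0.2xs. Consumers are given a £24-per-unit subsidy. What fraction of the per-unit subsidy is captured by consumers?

Consumer share = 5/12

Pre-subsidy: 900/7 - (1/7)x = 36 + 0.2x gives x* = 270 and P* = 90.
With the rebate, buyers effectively pay Pb = Ps − 24, where Ps is the price sellers receive.
On the curves, Pb = 900/7 - (1/7)x and Ps = 36 + 0.2x; the wedge Ps − Pb = 24 gives 36 + 0.2x − (900/7 - (1/7)x) = 24, so x' = 340.
Then Pb = 900/7 − (1/7)·340 = 80 and Ps = 36 + 0.2·340 = 104.
Buyers' price falls by P* − Pb = 90 − 80 = 10; sellers' price rises by Ps − P* = 104 − 90 = 14.
So consumers capture 10/24 = 5/12 of each unit of subsidy.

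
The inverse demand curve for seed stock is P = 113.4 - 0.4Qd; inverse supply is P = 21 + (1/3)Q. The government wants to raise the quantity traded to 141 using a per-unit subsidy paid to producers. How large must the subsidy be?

Required subsidy s = 11 per unit

At Q = 141, from the demand curve buyers pay Pb = 113.4 − 0.4·141 = 57; from the supply curve sellers need Ps = 21 + (1/3)·141 = 68.
The subsidy must fill the gap: s = Ps − Pb = 68 − 57 = 11.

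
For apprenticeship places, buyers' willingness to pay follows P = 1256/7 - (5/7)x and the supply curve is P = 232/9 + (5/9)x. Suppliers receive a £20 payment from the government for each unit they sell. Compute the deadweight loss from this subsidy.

Deadweight loss = £157.5

Pre-subsidy: 1256/7 - (5/7)x = 232/9 + (5/9)x gives x* = 121 and P* = 93.
With the subsidy, sellers receive Ps = Pb + 20 for each unit, where Pb is the price buyers pay.
On the curves, Pb = 1256/7 - (5/7)x and Ps = 232/9 + (5/9)x; the wedge Ps − Pb = 20 gives 232/9 + (5/9)x − (1256/7 - (5/7)x) = 20, so x' = 136.75.
Then Pb = 1256/7 − (5/7)·136.75 = 81.75 and Ps = 232/9 + (5/9)·136.75 = 101.75.
The subsidy expands output by 136.75 − 121 = 15.75 past the efficient level; on those units the gap between marginal cost and willingness to pay runs from 0 up to 20.
DWL = ½ × 20 × 15.75 = 157.5.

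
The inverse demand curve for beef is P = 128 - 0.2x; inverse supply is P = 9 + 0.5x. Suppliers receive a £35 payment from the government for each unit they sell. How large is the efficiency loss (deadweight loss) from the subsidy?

Pre-subsidy: 128 - 0.2x = 9 + 0.5x gives x* = 170 and P* = 94.
With the subsidy, sellers receive Ps = Pb + 35 for each unit, where Pb is the price buyers pay.
On the curves, Pb = 128 - 0.2x and Ps = 9 + 0.5x; the wedge Ps − Pb = 35 gives 9 + 0.5x − (128 - 0.2x) = 35, so x' = 220.
Then Pb = 128 − 0.2·220 = 84 and Ps = 9 + 0.5·220 = 119.
The subsidy expands output by 220 − 170 = 50 past the efficient level; on those units the gap between marginal cost and willingness to pay runs from 0 up to 35.
DWL = ½ × 35 × 50 = 875.

Deadweight loss = £875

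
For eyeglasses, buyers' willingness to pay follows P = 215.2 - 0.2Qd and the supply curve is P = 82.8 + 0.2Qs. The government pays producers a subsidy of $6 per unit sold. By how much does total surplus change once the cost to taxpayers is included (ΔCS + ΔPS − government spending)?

Net change in total surplus = -$45

Pre-subsidy: 215.2 - 0.2Q = 82.8 + 0.2Q gives Q* = 331 and P* = 149.
With the subsidy, sellers receive Ps = Pb + 6 for each unit, where Pb is the price buyers pay.
On the curves, Pb = 215.2 - 0.2Q and Ps = 82.8 + 0.2Q; the wedge Ps − Pb = 6 gives 82.8 + 0.2Q − (215.2 - 0.2Q) = 6, so Q' = 346.
Then Pb = 215.2 − 0.2·346 = 146 and Ps = 82.8 + 0.2·346 = 152.
ΔCS = ½(331 + 346)(149 − 146) = 1015.5; ΔPS = ½(331 + 346)(152 − 149) = 1015.5.
Government spending = 6 × 346 = 2076.
Net change = 1015.5 + 1015.5 − 2076 = -45. The loss equals the DWL triangle ½·6·15.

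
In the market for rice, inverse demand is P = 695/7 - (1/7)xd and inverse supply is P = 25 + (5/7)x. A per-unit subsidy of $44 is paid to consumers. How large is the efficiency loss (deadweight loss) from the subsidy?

Pre-subsidy: 695/7 - (1/7)x = 25 + (5/7)x gives x* = 260/3 and P* = 1825/21.
With the rebate, buyers effectively pay Pb = Ps − 44, where Ps is the price sellers receive.
On the curves, Pb = 695/7 - (1/7)x and Ps = 25 + (5/7)x; the wedge Ps − Pb = 44 gives 25 + (5/7)x − (695/7 - (1/7)x) = 44, so x' = 138.
Then Pb = 695/7 − (1/7)·138 = 557/7 and Ps = 25 + (5/7)·138 = 865/7.
The subsidy expands output by 138 − 260/3 = 154/3 past the efficient level; on those units the gap between marginal cost and willingness to pay runs from 0 up to 44.
DWL = ½ × 44 × 154/3 = 3388/3.

Deadweight loss = 3388/3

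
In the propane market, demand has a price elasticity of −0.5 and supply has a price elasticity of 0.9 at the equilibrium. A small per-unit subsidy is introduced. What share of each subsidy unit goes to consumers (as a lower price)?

Consumer share = 9/14

For a small subsidy around the equilibrium, the benefit split depends on the relative slopes, which at a point are proportional to the elasticities.
Buyer share = εs/(εs + |εd|) = 0.9/(0.9 + 0.5) = 9/14; seller share = |εd|/(εs + |εd|) = 5/14.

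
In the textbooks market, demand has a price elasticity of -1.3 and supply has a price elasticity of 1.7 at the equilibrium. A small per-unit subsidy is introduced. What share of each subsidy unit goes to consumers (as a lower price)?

Consumer share = 17/30

For a small subsidy around the equilibrium, the benefit split depends on the relative slopes, which at a point are proportional to the elasticities.
Buyer share = εs/(εs + |εd|) = 1.7/(1.7 + 1.3) = 17/30; seller share = |εd|/(εs + |εd|) = 13/30.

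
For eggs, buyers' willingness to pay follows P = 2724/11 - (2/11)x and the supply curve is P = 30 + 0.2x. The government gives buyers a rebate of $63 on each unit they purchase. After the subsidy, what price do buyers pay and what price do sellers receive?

Buyers pay $114; sellers receive $177

Pre-subsidy: 2724/11 - (2/11)x = 30 + 0.2x gives x* = 570 and P* = 144.
With the rebate, buyers effectively pay Pb = Ps − 63, where Ps is the price sellers receive.
On the curves, Pb = 2724/11 - (2/11)x and Ps = 30 + 0.2x; the wedge Ps − Pb = 63 gives 30 + 0.2x − (2724/11 - (2/11)x) = 63, so x' = 735.
Then Pb = 2724/11 − (2/11)·735 = 114 and Ps = 30 + 0.2·735 = 177.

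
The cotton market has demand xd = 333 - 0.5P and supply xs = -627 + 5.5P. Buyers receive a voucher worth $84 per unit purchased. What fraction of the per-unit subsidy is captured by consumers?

Pre-subsidy: 333 - 0.5P = -627 + 5.5P gives P* = 160, x* = 253.
With the rebate, buyers effectively pay Pb = Ps − 84, where Ps is the price sellers receive.
Demand in terms of Ps becomes xd = 333 − 0.5(Ps − 84) = 375 - 0.5Ps. Setting this equal to supply: 375 - 0.5Ps = -627 + 5.5Ps, so Ps = 167.
Buyers pay Pb = 167 − 84 = 83; x' = -627 + 5.5·167 = 291.5.
Buyers' price falls by P* − Pb = 160 − 83 = 77; sellers' price rises by Ps − P* = 167 − 160 = 7.
So consumers capture 77/84 = 11/12 of each unit of subsidy.

Consumer share = 11/12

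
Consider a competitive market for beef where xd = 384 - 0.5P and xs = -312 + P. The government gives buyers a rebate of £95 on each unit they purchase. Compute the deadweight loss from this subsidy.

Pre-subsidy: 384 - 0.5P = -312 + P gives P* = 464, x* = 152.
With the rebate, buyers effectively pay Pb = Ps − 95, where Ps is the price sellers receive.
Demand in terms of Ps becomes xd = 384 − 0.5(Ps − 95) = 431.5 - 0.5Ps. Setting this equal to supply: 431.5 - 0.5Ps = -312 + Ps, so Ps = 1487/3.
Buyers pay Pb = 1487/3 − 95 = 1202/3; x' = -312 + 1·(1487/3) = 551/3.
The subsidy expands output by 551/3 − 152 = 95/3 past the efficient level; on those units the gap between marginal cost and willingness to pay runs from 0 up to 95.
DWL = ½ × 95 × 95/3 = 9025/6.

Deadweight loss = 9025/6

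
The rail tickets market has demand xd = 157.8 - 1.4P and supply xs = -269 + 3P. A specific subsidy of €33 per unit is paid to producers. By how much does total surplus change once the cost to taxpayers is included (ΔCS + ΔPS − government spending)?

Pre-subsidy: 157.8 - 1.4P = -269 + 3P gives P* = 97, x* = 22.
With the subsidy, sellers receive Ps = Pb + 33 for each unit, where Pb is the price buyers pay.
Supply in terms of Pb becomes xs = -269 + 3(Pb + 33) = -170 + 3Pb. Setting this equal to demand: 157.8 - 1.4Pb = -170 + 3Pb, so Pb = 74.5.
Sellers receive Ps = 74.5 + 33 = 107.5; x' = 157.8 − 1.4·74.5 = 53.5.
ΔCS = ½(22 + 53.5)(97 − 74.5) = 849.375; ΔPS = ½(22 + 53.5)(107.5 − 97) = 396.375.
Government spending = 33 × 53.5 = 1765.5.
Net change = 849.375 + 396.375 − 1765.5 = -519.75. The loss equals the DWL triangle ½·33·31.5.

Net change in total surplus = -€519.75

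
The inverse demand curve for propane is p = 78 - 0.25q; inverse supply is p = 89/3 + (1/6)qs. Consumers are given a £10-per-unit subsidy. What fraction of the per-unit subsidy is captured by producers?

Producer share = 0.4

Pre-subsidy: 78 - 0.25q = 89/3 + (1/6)q gives q* = 116 and p* = 49.
With the rebate, buyers effectively pay pb = ps − 10, where ps is the price sellers receive.
On the curves, pb = 78 - 0.25q and ps = 89/3 + (1/6)q; the wedge ps − pb = 10 gives 89/3 + (1/6)q − (78 - 0.25q) = 10, so q' = 140.
Then pb = 78 − 0.25·140 = 43 and ps = 89/3 + (1/6)·140 = 53.
Buyers' price falls by p* − pb = 49 − 43 = 6; sellers' price rises by ps − p* = 53 − 49 = 4.
So producers capture 4/10 = 0.4 of each unit of subsidy.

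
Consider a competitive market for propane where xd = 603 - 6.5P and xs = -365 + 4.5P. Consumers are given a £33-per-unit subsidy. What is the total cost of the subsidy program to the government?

Pre-subsidy: 603 - 6.5P = -365 + 4.5P gives P* = 88, x* = 31.
With the rebate, buyers effectively pay Pb = Ps − 33, where Ps is the price sellers receive.
Demand in terms of Ps becomes xd = 603 − 6.5(Ps − 33) = 817.5 - 6.5Ps. Setting this equal to supply: 817.5 - 6.5Ps = -365 + 4.5Ps, so Ps = 107.5.
Buyers pay Pb = 107.5 − 33 = 74.5; x' = -365 + 4.5·107.5 = 118.75.
Government outlay = subsidy × quantity = 33 × 118.75 = 3918.75.

Government cost = £3918.75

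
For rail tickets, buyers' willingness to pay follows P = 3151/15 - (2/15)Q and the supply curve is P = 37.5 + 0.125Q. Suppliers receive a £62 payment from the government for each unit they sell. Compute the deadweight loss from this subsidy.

Pre-subsidy: 3151/15 - (2/15)Q = 37.5 + 0.125Q gives Q* = 668 and P* = 121.
With the subsidy, sellers receive Ps = Pb + 62 for each unit, where Pb is the price buyers pay.
On the curves, Pb = 3151/15 - (2/15)Q and Ps = 37.5 + 0.125Q; the wedge Ps − Pb = 62 gives 37.5 + 0.125Q − (3151/15 - (2/15)Q) = 62, so Q' = 908.
Then Pb = 3151/15 − (2/15)·908 = 89 and Ps = 37.5 + 0.125·908 = 151.
The subsidy expands output by 908 − 668 = 240 past the efficient level; on those units the gap between marginal cost and willingness to pay runs from 0 up to 62.
DWL = ½ × 62 × 240 = 7440.

Deadweight loss = £7440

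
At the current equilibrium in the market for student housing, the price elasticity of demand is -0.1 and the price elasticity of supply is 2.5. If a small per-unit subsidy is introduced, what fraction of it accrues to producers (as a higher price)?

For a small subsidy around the equilibrium, the benefit split depends on the relative slopes, which at a point are proportional to the elasticities.
Buyer share = εs/(εs + |εd|) = 2.5/(2.5 + 0.1) = 25/26; seller share = |εd|/(εs + |εd|) = 1/26.
So producers capture 1/26 of the subsidy.

Producer share = 1/26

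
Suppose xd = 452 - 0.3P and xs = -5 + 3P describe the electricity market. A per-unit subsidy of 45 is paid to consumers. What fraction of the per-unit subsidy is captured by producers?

Pre-subsidy: 452 - 0.3P = -5 + 3P gives P* = 4570/33, x* = 4515/11.
With the rebate, buyers effectively pay Pb = Ps − 45, where Ps is the price sellers receive.
Demand in terms of Ps becomes xd = 452 − 0.3(Ps − 45) = 465.5 - 0.3Ps. Setting this equal to supply: 465.5 - 0.3Ps = -5 + 3Ps, so Ps = 4705/33.
Buyers pay Pb = 4705/33 − 45 = 3220/33; x' = -5 + 3·(4705/33) = 4650/11.
Buyers' price falls by P* − Pb = 4570/33 − 3220/33 = 450/11; sellers' price rises by Ps − P* = 4705/33 − 4570/33 = 45/11.
So producers capture (45/11)/45 = 1/11 of each unit of subsidy.

Producer share = 1/11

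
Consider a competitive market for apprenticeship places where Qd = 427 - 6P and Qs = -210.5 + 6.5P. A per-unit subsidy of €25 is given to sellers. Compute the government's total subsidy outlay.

Government cost = €4975

Pre-subsidy: 427 - 6P = -210.5 + 6.5P gives P* = 51, Q* = 121.
With the subsidy, sellers receive Ps = Pb + 25 for each unit, where Pb is the price buyers pay.
Supply in terms of Pb becomes Qs = -210.5 + 6.5(Pb + 25) = -48 + 6.5Pb. Setting this equal to demand: 427 - 6Pb = -48 + 6.5Pb, so Pb = 38.
Sellers receive Ps = 38 + 25 = 63; Q' = 427 − 6·38 = 199.
Government outlay = subsidy × quantity = 25 × 199 = 4975.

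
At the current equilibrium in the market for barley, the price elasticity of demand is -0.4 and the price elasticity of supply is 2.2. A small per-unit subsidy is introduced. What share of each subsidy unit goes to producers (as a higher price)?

For a small subsidy around the equilibrium, the benefit split depends on the relative slopes, which at a point are proportional to the elasticities.
Buyer share = εs/(εs + |εd|) = 2.2/(2.2 + 0.4) = 11/13; seller share = |εd|/(εs + |εd|) = 2/13.
So producers capture 2/13 of the subsidy.

Producer share = 2/13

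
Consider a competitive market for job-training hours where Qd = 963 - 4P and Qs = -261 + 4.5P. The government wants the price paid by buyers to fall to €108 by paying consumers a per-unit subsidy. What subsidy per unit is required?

Required subsidy s = €68 per unit

At a buyer price of 108, quantity demanded is 963 − 4·108 = 531.
Sellers supply 531 only when they receive Ps with -261 + 4.5·Ps = 531, i.e. Ps = 176.
s = Ps − Pb = 176 − 108 = 68.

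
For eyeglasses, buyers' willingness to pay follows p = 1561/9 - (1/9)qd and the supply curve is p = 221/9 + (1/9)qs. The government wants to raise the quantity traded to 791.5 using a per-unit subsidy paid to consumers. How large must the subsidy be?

At q = 791.5, from the demand curve buyers pay pb = 1561/9 − (1/9)·791.5 = 85.5; from the supply curve sellers need ps = 221/9 + (1/9)·791.5 = 112.5.
The subsidy must fill the gap: s = ps − pb = 112.5 − 85.5 = 27.

Required subsidy s = 27 per unit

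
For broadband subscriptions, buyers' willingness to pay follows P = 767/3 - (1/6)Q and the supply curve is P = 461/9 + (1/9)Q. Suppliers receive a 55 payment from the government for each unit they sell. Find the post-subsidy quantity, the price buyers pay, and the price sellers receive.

Pre-subsidy: 767/3 - (1/6)Q = 461/9 + (1/9)Q gives Q* = 736 and P* = 133.
With the subsidy, sellers receive Ps = Pb + 55 for each unit, where Pb is the price buyers pay.
On the curves, Pb = 767/3 - (1/6)Q and Ps = 461/9 + (1/9)Q; the wedge Ps − Pb = 55 gives 461/9 + (1/9)Q − (767/3 - (1/6)Q) = 55, so Q' = 934.
Then Pb = 767/3 − (1/6)·934 = 100 and Ps = 461/9 + (1/9)·934 = 155.

Q' = 934; buyers pay 100; sellers receive 155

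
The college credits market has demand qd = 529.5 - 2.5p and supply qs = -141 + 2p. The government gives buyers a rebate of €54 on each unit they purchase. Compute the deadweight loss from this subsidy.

Deadweight loss = €1620

Pre-subsidy: 529.5 - 2.5p = -141 + 2p gives p* = 149, q* = 157.
With the rebate, buyers effectively pay pb = ps − 54, where ps is the price sellers receive.
Demand in terms of ps becomes qd = 529.5 − 2.5(ps − 54) = 664.5 - 2.5ps. Setting this equal to supply: 664.5 - 2.5ps = -141 + 2ps, so ps = 179.
Buyers pay pb = 179 − 54 = 125; q' = -141 + 2·179 = 217.
The subsidy expands output by 217 − 157 = 60 past the efficient level; on those units the gap between marginal cost and willingness to pay runs from 0 up to 54.
DWL = ½ × 54 × 60 = 1620.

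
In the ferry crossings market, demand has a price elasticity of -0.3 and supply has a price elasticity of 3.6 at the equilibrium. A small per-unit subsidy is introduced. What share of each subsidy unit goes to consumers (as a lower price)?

For a small subsidy around the equilibrium, the benefit split depends on the relative slopes, which at a point are proportional to the elasticities.
Buyer share = εs/(εs + |εd|) = 3.6/(3.6 + 0.3) = 12/13; seller share = |εd|/(εs + |εd|) = 1/13.

Consumer share = 12/13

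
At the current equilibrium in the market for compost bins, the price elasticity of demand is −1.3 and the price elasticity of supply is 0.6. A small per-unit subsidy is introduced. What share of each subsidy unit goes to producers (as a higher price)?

Producer share = 13/19

For a small subsidy around the equilibrium, the benefit split depends on the relative slopes, which at a point are proportional to the elasticities.
Buyer share = εs/(εs + |εd|) = 0.6/(0.6 + 1.3) = 6/19; seller share = |εd|/(εs + |εd|) = 13/19.
So producers capture 13/19 of the subsidy.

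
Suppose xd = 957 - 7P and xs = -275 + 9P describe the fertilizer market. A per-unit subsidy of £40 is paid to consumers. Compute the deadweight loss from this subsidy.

Deadweight loss = £3150

Pre-subsidy: 957 - 7P = -275 + 9P gives P* = 77, x* = 418.
With the rebate, buyers effectively pay Pb = Ps − 40, where Ps is the price sellers receive.
Demand in terms of Ps becomes xd = 957 − 7(Ps − 40) = 1237 - 7Ps. Setting this equal to supply: 1237 - 7Ps = -275 + 9Ps, so Ps = 94.5.
Buyers pay Pb = 94.5 − 40 = 54.5; x' = -275 + 9·94.5 = 575.5.
The subsidy expands output by 575.5 − 418 = 157.5 past the efficient level; on those units the gap between marginal cost and willingness to pay runs from 0 up to 40.
DWL = ½ × 40 × 157.5 = 3150.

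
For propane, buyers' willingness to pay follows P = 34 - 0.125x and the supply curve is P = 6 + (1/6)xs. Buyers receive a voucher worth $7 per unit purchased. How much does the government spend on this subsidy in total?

Government cost = $840

Pre-subsidy: 34 - 0.125x = 6 + (1/6)x gives x* = 96 and P* = 22.
With the rebate, buyers effectively pay Pb = Ps − 7, where Ps is the price sellers receive.
On the curves, Pb = 34 - 0.125x and Ps = 6 + (1/6)x; the wedge Ps − Pb = 7 gives 6 + (1/6)x − (34 - 0.125x) = 7, so x' = 120.
Then Pb = 34 − 0.125·120 = 19 and Ps = 6 + (1/6)·120 = 26.
Government outlay = subsidy × quantity = 7 × 120 = 840.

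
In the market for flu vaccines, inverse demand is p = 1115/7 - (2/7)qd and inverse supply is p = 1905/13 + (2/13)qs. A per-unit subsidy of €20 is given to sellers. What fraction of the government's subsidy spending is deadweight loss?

Pre-subsidy: 1115/7 - (2/7)q = 1905/13 + (2/13)q gives q* = 29 and p* = 151.
With the subsidy, sellers receive ps = pb + 20 for each unit, where pb is the price buyers pay.
On the curves, pb = 1115/7 - (2/7)q and ps = 1905/13 + (2/13)q; the wedge ps − pb = 20 gives 1905/13 + (2/13)q − (1115/7 - (2/7)q) = 20, so q' = 74.5.
Then pb = 1115/7 − (2/7)·74.5 = 138 and ps = 1905/13 + (2/13)·74.5 = 158.
ΔCS = ½(29 + 74.5)(151 − 138) = 672.75; ΔPS = ½(29 + 74.5)(158 − 151) = 362.25.
Government spending = 20 × 74.5 = 1490.
DWL = ½ × 20 × (74.5 − 29) = 455; fraction = 455 / 1490 = 91/298.

DWL / government spending = 91/298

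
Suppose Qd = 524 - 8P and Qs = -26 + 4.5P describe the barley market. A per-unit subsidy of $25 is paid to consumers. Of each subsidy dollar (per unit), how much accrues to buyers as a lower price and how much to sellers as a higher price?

Buyers gain $9 per unit; sellers gain $16 per unit

Pre-subsidy: 524 - 8P = -26 + 4.5P gives P* = 44, Q* = 172.
With the rebate, buyers effectively pay Pb = Ps − 25, where Ps is the price sellers receive.
Demand in terms of Ps becomes Qd = 524 − 8(Ps − 25) = 724 - 8Ps. Setting this equal to supply: 724 - 8Ps = -26 + 4.5Ps, so Ps = 60.
Buyers pay Pb = 60 − 25 = 35; Q' = -26 + 4.5·60 = 244.
Buyers' price falls by P* − Pb = 44 − 35 = 9; sellers' price rises by Ps − P* = 60 − 44 = 16.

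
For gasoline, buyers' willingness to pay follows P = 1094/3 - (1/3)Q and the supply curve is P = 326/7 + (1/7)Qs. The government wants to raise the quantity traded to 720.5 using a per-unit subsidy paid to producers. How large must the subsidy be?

At Q = 720.5, from the demand curve buyers pay Pb = 1094/3 − (1/3)·720.5 = 124.5; from the supply curve sellers need Ps = 326/7 + (1/7)·720.5 = 149.5.
The subsidy must fill the gap: s = Ps − Pb = 149.5 − 124.5 = 25.

Required subsidy s = 25 per unit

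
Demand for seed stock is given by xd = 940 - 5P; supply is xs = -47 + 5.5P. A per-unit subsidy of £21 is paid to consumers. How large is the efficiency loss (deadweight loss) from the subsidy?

Pre-subsidy: 940 - 5P = -47 + 5.5P gives P* = 94, x* = 470.
With the rebate, buyers effectively pay Pb = Ps − 21, where Ps is the price sellers receive.
Demand in terms of Ps becomes xd = 940 − 5(Ps − 21) = 1045 - 5Ps. Setting this equal to supply: 1045 - 5Ps = -47 + 5.5Ps, so Ps = 104.
Buyers pay Pb = 104 − 21 = 83; x' = -47 + 5.5·104 = 525.
The subsidy expands output by 525 − 470 = 55 past the efficient level; on those units the gap between marginal cost and willingness to pay runs from 0 up to 21.
DWL = ½ × 21 × 55 = 577.5.

Deadweight loss = £577.5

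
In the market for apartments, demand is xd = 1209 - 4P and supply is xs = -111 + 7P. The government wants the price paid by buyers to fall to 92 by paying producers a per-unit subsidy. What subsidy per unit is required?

At a buyer price of 92, quantity demanded is 1209 − 4·92 = 841.
Sellers supply 841 only when they receive Ps with -111 + 7·Ps = 841, i.e. Ps = 136.
s = Ps − Pb = 136 − 92 = 44.

Required subsidy s = 44 per unit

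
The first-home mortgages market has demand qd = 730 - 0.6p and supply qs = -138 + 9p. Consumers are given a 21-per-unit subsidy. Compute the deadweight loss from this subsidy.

Deadweight loss = 124.03125

Pre-subsidy: 730 - 0.6p = -138 + 9p gives p* = 1085/12, q* = 675.75.
With the rebate, buyers effectively pay pb = ps − 21, where ps is the price sellers receive.
Demand in terms of ps becomes qd = 730 − 0.6(ps − 21) = 742.6 - 0.6ps. Setting this equal to supply: 742.6 - 0.6ps = -138 + 9ps, so ps = 4403/48.
Buyers pay pb = 4403/48 − 21 = 3395/48; q' = -138 + 9·(4403/48) = 687.5625.
The subsidy expands output by 687.5625 − 675.75 = 11.8125 past the efficient level; on those units the gap between marginal cost and willingness to pay runs from 0 up to 21.
DWL = ½ × 21 × 11.8125 = 124.03125.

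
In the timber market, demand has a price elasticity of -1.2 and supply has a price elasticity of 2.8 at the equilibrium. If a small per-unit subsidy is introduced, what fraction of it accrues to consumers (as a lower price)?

Consumer share = 0.7

For a small subsidy around the equilibrium, the benefit split depends on the relative slopes, which at a point are proportional to the elasticities.
Buyer share = εs/(εs + |εd|) = 2.8/(2.8 + 1.2) = 0.7; seller share = |εd|/(εs + |εd|) = 0.3.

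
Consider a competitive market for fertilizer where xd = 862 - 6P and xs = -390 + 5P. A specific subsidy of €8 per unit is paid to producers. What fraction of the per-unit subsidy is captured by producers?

Producer share = 6/11

Pre-subsidy: 862 - 6P = -390 + 5P gives P* = 1252/11, x* = 1970/11.
With the subsidy, sellers receive Ps = Pb + 8 for each unit, where Pb is the price buyers pay.
Supply in terms of Pb becomes xs = -390 + 5(Pb + 8) = -350 + 5Pb. Setting this equal to demand: 862 - 6Pb = -350 + 5Pb, so Pb = 1212/11.
Sellers receive Ps = 1212/11 + 8 = 1300/11; x' = 862 − 6·(1212/11) = 2210/11.
Buyers' price falls by P* − Pb = 1252/11 − 1212/11 = 40/11; sellers' price rises by Ps − P* = 1300/11 − 1252/11 = 48/11.
So producers capture (48/11)/8 = 6/11 of each unit of subsidy.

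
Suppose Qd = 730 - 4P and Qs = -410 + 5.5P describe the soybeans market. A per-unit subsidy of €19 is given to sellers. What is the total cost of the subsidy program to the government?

Government cost = €5586

Pre-subsidy: 730 - 4P = -410 + 5.5P gives P* = 120, Q* = 250.
With the subsidy, sellers receive Ps = Pb + 19 for each unit, where Pb is the price buyers pay.
Supply in terms of Pb becomes Qs = -410 + 5.5(Pb + 19) = -305.5 + 5.5Pb. Setting this equal to demand: 730 - 4Pb = -305.5 + 5.5Pb, so Pb = 109.
Sellers receive Ps = 109 + 19 = 128; Q' = 730 − 4·109 = 294.
Government outlay = subsidy × quantity = 19 × 294 = 5586.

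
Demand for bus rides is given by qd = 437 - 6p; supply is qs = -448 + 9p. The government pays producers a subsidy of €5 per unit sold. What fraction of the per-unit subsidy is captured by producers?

Pre-subsidy: 437 - 6p = -448 + 9p gives p* = 59, q* = 83.
With the subsidy, sellers receive ps = pb + 5 for each unit, where pb is the price buyers pay.
Supply in terms of pb becomes qs = -448 + 9(pb + 5) = -403 + 9pb. Setting this equal to demand: 437 - 6pb = -403 + 9pb, so pb = 56.
Sellers receive ps = 56 + 5 = 61; q' = 437 − 6·56 = 101.
Buyers' price falls by p* − pb = 59 − 56 = 3; sellers' price rises by ps − p* = 61 − 59 = 2.
So producers capture 2/5 = 0.4 of each unit of subsidy.

Producer share = 0.4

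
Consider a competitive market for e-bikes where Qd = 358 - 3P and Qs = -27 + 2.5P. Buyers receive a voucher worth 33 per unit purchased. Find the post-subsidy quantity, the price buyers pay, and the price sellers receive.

Q' = 193; buyers pay 55; sellers receive 88

Pre-subsidy: 358 - 3P = -27 + 2.5P gives P* = 70, Q* = 148.
With the rebate, buyers effectively pay Pb = Ps − 33, where Ps is the price sellers receive.
Demand in terms of Ps becomes Qd = 358 − 3(Ps − 33) = 457 - 3Ps. Setting this equal to supply: 457 - 3Ps = -27 + 2.5Ps, so Ps = 88.
Buyers pay Pb = 88 − 33 = 55; Q' = -27 + 2.5·88 = 193.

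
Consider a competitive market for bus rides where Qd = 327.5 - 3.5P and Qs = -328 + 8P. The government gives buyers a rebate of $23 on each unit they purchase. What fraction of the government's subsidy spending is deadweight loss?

Pre-subsidy: 327.5 - 3.5P = -328 + 8P gives P* = 57, Q* = 128.
With the rebate, buyers effectively pay Pb = Ps − 23, where Ps is the price sellers receive.
Demand in terms of Ps becomes Qd = 327.5 − 3.5(Ps − 23) = 408 - 3.5Ps. Setting this equal to supply: 408 - 3.5Ps = -328 + 8Ps, so Ps = 64.
Buyers pay Pb = 64 − 23 = 41; Q' = -328 + 8·64 = 184.
ΔCS = ½(128 + 184)(57 − 41) = 2496; ΔPS = ½(128 + 184)(64 − 57) = 1092.
Government spending = 23 × 184 = 4232.
DWL = ½ × 23 × (184 − 128) = 644; fraction = 644 / 4232 = 7/46.

DWL / government spending = 7/46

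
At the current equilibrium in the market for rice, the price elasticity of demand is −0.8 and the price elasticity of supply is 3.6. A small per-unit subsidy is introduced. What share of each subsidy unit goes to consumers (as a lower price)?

For a small subsidy around the equilibrium, the benefit split depends on the relative slopes, which at a point are proportional to the elasticities.
Buyer share = εs/(εs + |εd|) = 3.6/(3.6 + 0.8) = 9/11; seller share = |εd|/(εs + |εd|) = 2/11.

Consumer share = 9/11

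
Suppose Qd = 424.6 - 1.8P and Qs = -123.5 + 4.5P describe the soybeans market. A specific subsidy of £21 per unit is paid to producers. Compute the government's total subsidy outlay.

Pre-subsidy: 424.6 - 1.8P = -123.5 + 4.5P gives P* = 87, Q* = 268.
With the subsidy, sellers receive Ps = Pb + 21 for each unit, where Pb is the price buyers pay.
Supply in terms of Pb becomes Qs = -123.5 + 4.5(Pb + 21) = -29 + 4.5Pb. Setting this equal to demand: 424.6 - 1.8Pb = -29 + 4.5Pb, so Pb = 72.
Sellers receive Ps = 72 + 21 = 93; Q' = 424.6 − 1.8·72 = 295.
Government outlay = subsidy × quantity = 21 × 295 = 6195.

Government cost = £6195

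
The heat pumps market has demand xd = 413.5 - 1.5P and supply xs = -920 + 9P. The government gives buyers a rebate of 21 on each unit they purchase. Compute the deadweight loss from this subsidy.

Pre-subsidy: 413.5 - 1.5P = -920 + 9P gives P* = 127, x* = 223.
With the rebate, buyers effectively pay Pb = Ps − 21, where Ps is the price sellers receive.
Demand in terms of Ps becomes xd = 413.5 − 1.5(Ps − 21) = 445 - 1.5Ps. Setting this equal to supply: 445 - 1.5Ps = -920 + 9Ps, so Ps = 130.
Buyers pay Pb = 130 − 21 = 109; x' = -920 + 9·130 = 250.
The subsidy expands output by 250 − 223 = 27 past the efficient level; on those units the gap between marginal cost and willingness to pay runs from 0 up to 21.
DWL = ½ × 21 × 27 = 283.5.

Deadweight loss = 283.5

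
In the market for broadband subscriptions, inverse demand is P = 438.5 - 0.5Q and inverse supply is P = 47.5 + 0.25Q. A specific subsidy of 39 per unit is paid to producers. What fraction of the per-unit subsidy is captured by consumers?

Pre-subsidy: 438.5 - 0.5Q = 47.5 + 0.25Q gives Q* = 1564/3 and P* = 1067/6.
With the subsidy, sellers receive Ps = Pb + 39 for each unit, where Pb is the price buyers pay.
On the curves, Pb = 438.5 - 0.5Q and Ps = 47.5 + 0.25Q; the wedge Ps − Pb = 39 gives 47.5 + 0.25Q − (438.5 - 0.5Q) = 39, so Q' = 1720/3.
Then Pb = 438.5 − 0.5·(1720/3) = 911/6 and Ps = 47.5 + 0.25·(1720/3) = 1145/6.
Buyers' price falls by P* − Pb = 1067/6 − 911/6 = 26; sellers' price rises by Ps − P* = 1145/6 − 1067/6 = 13.
So consumers capture 26/39 = 2/3 of each unit of subsidy.

Consumer share = 2/3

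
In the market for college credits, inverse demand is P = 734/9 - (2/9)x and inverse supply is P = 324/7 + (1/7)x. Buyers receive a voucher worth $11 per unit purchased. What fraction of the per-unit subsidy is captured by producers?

Producer share = 9/23

Pre-subsidy: 734/9 - (2/9)x = 324/7 + (1/7)x gives x* = 2222/23 and P* = 1382/23.
With the rebate, buyers effectively pay Pb = Ps − 11, where Ps is the price sellers receive.
On the curves, Pb = 734/9 - (2/9)x and Ps = 324/7 + (1/7)x; the wedge Ps − Pb = 11 gives 324/7 + (1/7)x − (734/9 - (2/9)x) = 11, so x' = 2915/23.
Then Pb = 734/9 − (2/9)·(2915/23) = 1228/23 and Ps = 324/7 + (1/7)·(2915/23) = 1481/23.
Buyers' price falls by P* − Pb = 1382/23 − 1228/23 = 154/23; sellers' price rises by Ps − P* = 1481/23 − 1382/23 = 99/23.
So producers capture (99/23)/11 = 9/23 of each unit of subsidy.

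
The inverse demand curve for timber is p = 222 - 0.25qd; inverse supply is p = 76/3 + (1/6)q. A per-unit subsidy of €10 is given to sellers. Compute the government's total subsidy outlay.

Government cost = €4960

Pre-subsidy: 222 - 0.25q = 76/3 + (1/6)q gives q* = 472 and p* = 104.
With the subsidy, sellers receive ps = pb + 10 for each unit, where pb is the price buyers pay.
On the curves, pb = 222 - 0.25q and ps = 76/3 + (1/6)q; the wedge ps − pb = 10 gives 76/3 + (1/6)q − (222 - 0.25q) = 10, so q' = 496.
Then pb = 222 − 0.25·496 = 98 and ps = 76/3 + (1/6)·496 = 108.
Government outlay = subsidy × quantity = 10 × 496 = 4960.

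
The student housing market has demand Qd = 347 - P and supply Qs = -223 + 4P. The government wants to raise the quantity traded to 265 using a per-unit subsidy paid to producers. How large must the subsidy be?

At Q = 265, invert demand for the buyer price: Pb = (347 − 265)/1 = 82; invert supply for the seller price: Ps = (265 − (-223))/4 = 122.
The subsidy must fill the gap: s = Ps − Pb = 122 − 82 = 40.

Required subsidy s = 40 per unit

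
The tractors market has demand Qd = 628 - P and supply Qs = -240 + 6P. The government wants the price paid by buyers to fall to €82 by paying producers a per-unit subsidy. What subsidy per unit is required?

At a buyer price of 82, quantity demanded is 628 − 1·82 = 546.
Sellers supply 546 only when they receive Ps with -240 + 6·Ps = 546, i.e. Ps = 131.
s = Ps − Pb = 131 − 82 = 49.

Required subsidy s = €49 per unit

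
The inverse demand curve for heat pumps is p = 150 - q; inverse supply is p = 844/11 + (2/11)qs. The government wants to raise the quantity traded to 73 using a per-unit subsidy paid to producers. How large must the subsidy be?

Required subsidy s = 13 per unit

At q = 73, from the demand curve buyers pay pb = 150 − 1·73 = 77; from the supply curve sellers need ps = 844/11 + (2/11)·73 = 90.
The subsidy must fill the gap: s = ps − pb = 90 − 77 = 13.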